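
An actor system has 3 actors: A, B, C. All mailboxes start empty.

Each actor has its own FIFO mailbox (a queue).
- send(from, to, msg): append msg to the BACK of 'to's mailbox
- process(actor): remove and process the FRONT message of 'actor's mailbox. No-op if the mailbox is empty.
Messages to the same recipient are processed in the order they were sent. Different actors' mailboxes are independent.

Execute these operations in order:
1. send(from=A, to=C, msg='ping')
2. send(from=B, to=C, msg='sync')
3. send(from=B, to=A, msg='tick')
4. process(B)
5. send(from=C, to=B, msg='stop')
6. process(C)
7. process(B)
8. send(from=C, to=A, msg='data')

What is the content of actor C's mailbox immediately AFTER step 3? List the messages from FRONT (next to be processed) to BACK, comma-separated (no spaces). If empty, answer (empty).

After 1 (send(from=A, to=C, msg='ping')): A:[] B:[] C:[ping]
After 2 (send(from=B, to=C, msg='sync')): A:[] B:[] C:[ping,sync]
After 3 (send(from=B, to=A, msg='tick')): A:[tick] B:[] C:[ping,sync]

ping,sync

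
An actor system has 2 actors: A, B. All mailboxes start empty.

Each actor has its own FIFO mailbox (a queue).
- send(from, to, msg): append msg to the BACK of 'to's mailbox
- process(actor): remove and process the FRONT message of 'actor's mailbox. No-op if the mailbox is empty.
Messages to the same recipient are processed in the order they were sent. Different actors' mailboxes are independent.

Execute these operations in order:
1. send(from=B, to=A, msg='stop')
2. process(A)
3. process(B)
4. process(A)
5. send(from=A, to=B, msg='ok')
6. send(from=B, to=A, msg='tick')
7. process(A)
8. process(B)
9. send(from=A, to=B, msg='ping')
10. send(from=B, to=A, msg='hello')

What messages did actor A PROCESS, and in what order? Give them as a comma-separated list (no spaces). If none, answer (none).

Answer: stop,tick

Derivation:
After 1 (send(from=B, to=A, msg='stop')): A:[stop] B:[]
After 2 (process(A)): A:[] B:[]
After 3 (process(B)): A:[] B:[]
After 4 (process(A)): A:[] B:[]
After 5 (send(from=A, to=B, msg='ok')): A:[] B:[ok]
After 6 (send(from=B, to=A, msg='tick')): A:[tick] B:[ok]
After 7 (process(A)): A:[] B:[ok]
After 8 (process(B)): A:[] B:[]
After 9 (send(from=A, to=B, msg='ping')): A:[] B:[ping]
After 10 (send(from=B, to=A, msg='hello')): A:[hello] B:[ping]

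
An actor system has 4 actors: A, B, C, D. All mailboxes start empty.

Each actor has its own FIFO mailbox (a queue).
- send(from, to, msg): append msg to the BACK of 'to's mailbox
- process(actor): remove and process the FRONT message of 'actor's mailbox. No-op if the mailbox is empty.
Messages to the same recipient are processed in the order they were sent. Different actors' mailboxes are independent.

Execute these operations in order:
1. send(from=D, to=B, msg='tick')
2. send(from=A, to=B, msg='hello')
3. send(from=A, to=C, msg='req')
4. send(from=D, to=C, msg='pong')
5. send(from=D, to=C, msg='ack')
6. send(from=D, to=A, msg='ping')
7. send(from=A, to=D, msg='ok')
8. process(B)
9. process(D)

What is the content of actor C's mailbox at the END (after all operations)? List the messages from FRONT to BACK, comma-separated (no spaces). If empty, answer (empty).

Answer: req,pong,ack

Derivation:
After 1 (send(from=D, to=B, msg='tick')): A:[] B:[tick] C:[] D:[]
After 2 (send(from=A, to=B, msg='hello')): A:[] B:[tick,hello] C:[] D:[]
After 3 (send(from=A, to=C, msg='req')): A:[] B:[tick,hello] C:[req] D:[]
After 4 (send(from=D, to=C, msg='pong')): A:[] B:[tick,hello] C:[req,pong] D:[]
After 5 (send(from=D, to=C, msg='ack')): A:[] B:[tick,hello] C:[req,pong,ack] D:[]
After 6 (send(from=D, to=A, msg='ping')): A:[ping] B:[tick,hello] C:[req,pong,ack] D:[]
After 7 (send(from=A, to=D, msg='ok')): A:[ping] B:[tick,hello] C:[req,pong,ack] D:[ok]
After 8 (process(B)): A:[ping] B:[hello] C:[req,pong,ack] D:[ok]
After 9 (process(D)): A:[ping] B:[hello] C:[req,pong,ack] D:[]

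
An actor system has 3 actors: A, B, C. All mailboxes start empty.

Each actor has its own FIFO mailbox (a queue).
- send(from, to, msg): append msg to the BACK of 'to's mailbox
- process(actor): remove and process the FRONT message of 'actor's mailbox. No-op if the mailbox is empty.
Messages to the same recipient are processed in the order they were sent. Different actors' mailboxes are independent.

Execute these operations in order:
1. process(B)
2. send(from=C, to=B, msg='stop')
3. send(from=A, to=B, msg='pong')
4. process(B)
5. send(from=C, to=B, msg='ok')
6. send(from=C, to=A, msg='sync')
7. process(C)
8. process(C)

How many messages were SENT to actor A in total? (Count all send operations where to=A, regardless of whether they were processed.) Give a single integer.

After 1 (process(B)): A:[] B:[] C:[]
After 2 (send(from=C, to=B, msg='stop')): A:[] B:[stop] C:[]
After 3 (send(from=A, to=B, msg='pong')): A:[] B:[stop,pong] C:[]
After 4 (process(B)): A:[] B:[pong] C:[]
After 5 (send(from=C, to=B, msg='ok')): A:[] B:[pong,ok] C:[]
After 6 (send(from=C, to=A, msg='sync')): A:[sync] B:[pong,ok] C:[]
After 7 (process(C)): A:[sync] B:[pong,ok] C:[]
After 8 (process(C)): A:[sync] B:[pong,ok] C:[]

Answer: 1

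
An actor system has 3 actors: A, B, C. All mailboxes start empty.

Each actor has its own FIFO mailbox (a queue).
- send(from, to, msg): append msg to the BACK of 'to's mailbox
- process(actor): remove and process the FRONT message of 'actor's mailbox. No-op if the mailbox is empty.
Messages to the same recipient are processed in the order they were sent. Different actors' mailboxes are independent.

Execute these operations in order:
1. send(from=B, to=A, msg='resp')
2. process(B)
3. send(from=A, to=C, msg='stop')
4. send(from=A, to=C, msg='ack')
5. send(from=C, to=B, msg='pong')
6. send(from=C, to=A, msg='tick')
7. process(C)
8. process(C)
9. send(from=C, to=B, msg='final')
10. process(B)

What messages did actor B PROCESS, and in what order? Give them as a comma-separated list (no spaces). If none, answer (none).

After 1 (send(from=B, to=A, msg='resp')): A:[resp] B:[] C:[]
After 2 (process(B)): A:[resp] B:[] C:[]
After 3 (send(from=A, to=C, msg='stop')): A:[resp] B:[] C:[stop]
After 4 (send(from=A, to=C, msg='ack')): A:[resp] B:[] C:[stop,ack]
After 5 (send(from=C, to=B, msg='pong')): A:[resp] B:[pong] C:[stop,ack]
After 6 (send(from=C, to=A, msg='tick')): A:[resp,tick] B:[pong] C:[stop,ack]
After 7 (process(C)): A:[resp,tick] B:[pong] C:[ack]
After 8 (process(C)): A:[resp,tick] B:[pong] C:[]
After 9 (send(from=C, to=B, msg='final')): A:[resp,tick] B:[pong,final] C:[]
After 10 (process(B)): A:[resp,tick] B:[final] C:[]

Answer: pong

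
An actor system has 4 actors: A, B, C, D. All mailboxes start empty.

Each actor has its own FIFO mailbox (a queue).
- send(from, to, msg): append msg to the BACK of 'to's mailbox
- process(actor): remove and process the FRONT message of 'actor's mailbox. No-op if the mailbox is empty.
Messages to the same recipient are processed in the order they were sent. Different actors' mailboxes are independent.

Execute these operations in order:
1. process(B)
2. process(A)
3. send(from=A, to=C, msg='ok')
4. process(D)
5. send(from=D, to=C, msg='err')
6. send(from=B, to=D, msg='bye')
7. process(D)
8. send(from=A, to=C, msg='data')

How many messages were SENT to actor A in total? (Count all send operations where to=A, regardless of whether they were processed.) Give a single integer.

After 1 (process(B)): A:[] B:[] C:[] D:[]
After 2 (process(A)): A:[] B:[] C:[] D:[]
After 3 (send(from=A, to=C, msg='ok')): A:[] B:[] C:[ok] D:[]
After 4 (process(D)): A:[] B:[] C:[ok] D:[]
After 5 (send(from=D, to=C, msg='err')): A:[] B:[] C:[ok,err] D:[]
After 6 (send(from=B, to=D, msg='bye')): A:[] B:[] C:[ok,err] D:[bye]
After 7 (process(D)): A:[] B:[] C:[ok,err] D:[]
After 8 (send(from=A, to=C, msg='data')): A:[] B:[] C:[ok,err,data] D:[]

Answer: 0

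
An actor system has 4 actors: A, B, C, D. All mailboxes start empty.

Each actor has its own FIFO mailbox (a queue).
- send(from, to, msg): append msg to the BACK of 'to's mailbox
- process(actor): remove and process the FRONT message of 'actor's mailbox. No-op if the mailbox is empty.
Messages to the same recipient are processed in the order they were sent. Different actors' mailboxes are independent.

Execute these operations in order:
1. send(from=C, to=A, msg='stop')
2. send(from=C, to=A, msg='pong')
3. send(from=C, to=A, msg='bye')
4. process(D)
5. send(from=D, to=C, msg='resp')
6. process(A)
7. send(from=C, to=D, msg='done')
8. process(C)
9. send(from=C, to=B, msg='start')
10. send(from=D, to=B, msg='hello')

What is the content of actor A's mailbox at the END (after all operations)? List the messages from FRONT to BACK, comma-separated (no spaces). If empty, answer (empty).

Answer: pong,bye

Derivation:
After 1 (send(from=C, to=A, msg='stop')): A:[stop] B:[] C:[] D:[]
After 2 (send(from=C, to=A, msg='pong')): A:[stop,pong] B:[] C:[] D:[]
After 3 (send(from=C, to=A, msg='bye')): A:[stop,pong,bye] B:[] C:[] D:[]
After 4 (process(D)): A:[stop,pong,bye] B:[] C:[] D:[]
After 5 (send(from=D, to=C, msg='resp')): A:[stop,pong,bye] B:[] C:[resp] D:[]
After 6 (process(A)): A:[pong,bye] B:[] C:[resp] D:[]
After 7 (send(from=C, to=D, msg='done')): A:[pong,bye] B:[] C:[resp] D:[done]
After 8 (process(C)): A:[pong,bye] B:[] C:[] D:[done]
After 9 (send(from=C, to=B, msg='start')): A:[pong,bye] B:[start] C:[] D:[done]
After 10 (send(from=D, to=B, msg='hello')): A:[pong,bye] B:[start,hello] C:[] D:[done]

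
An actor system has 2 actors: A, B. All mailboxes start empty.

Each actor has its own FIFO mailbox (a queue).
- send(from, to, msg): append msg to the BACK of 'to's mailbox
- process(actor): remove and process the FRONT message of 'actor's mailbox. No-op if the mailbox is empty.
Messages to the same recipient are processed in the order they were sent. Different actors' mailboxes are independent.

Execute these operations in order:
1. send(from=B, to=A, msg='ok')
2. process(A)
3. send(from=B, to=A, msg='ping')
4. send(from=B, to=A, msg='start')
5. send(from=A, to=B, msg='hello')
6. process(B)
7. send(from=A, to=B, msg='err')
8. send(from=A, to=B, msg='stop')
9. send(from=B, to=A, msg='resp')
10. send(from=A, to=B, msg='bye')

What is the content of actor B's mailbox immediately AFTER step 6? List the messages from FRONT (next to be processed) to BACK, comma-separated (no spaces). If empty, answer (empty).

After 1 (send(from=B, to=A, msg='ok')): A:[ok] B:[]
After 2 (process(A)): A:[] B:[]
After 3 (send(from=B, to=A, msg='ping')): A:[ping] B:[]
After 4 (send(from=B, to=A, msg='start')): A:[ping,start] B:[]
After 5 (send(from=A, to=B, msg='hello')): A:[ping,start] B:[hello]
After 6 (process(B)): A:[ping,start] B:[]

(empty)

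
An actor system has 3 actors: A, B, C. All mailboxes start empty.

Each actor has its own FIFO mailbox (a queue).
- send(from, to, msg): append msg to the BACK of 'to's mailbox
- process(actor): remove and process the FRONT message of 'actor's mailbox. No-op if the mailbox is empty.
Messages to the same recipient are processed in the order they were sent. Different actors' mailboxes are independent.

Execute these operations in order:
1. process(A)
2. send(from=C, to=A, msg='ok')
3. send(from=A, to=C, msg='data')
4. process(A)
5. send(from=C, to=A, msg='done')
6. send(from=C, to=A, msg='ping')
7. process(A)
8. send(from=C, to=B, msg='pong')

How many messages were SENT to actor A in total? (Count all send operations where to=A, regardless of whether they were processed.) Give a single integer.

Answer: 3

Derivation:
After 1 (process(A)): A:[] B:[] C:[]
After 2 (send(from=C, to=A, msg='ok')): A:[ok] B:[] C:[]
After 3 (send(from=A, to=C, msg='data')): A:[ok] B:[] C:[data]
After 4 (process(A)): A:[] B:[] C:[data]
After 5 (send(from=C, to=A, msg='done')): A:[done] B:[] C:[data]
After 6 (send(from=C, to=A, msg='ping')): A:[done,ping] B:[] C:[data]
After 7 (process(A)): A:[ping] B:[] C:[data]
After 8 (send(from=C, to=B, msg='pong')): A:[ping] B:[pong] C:[data]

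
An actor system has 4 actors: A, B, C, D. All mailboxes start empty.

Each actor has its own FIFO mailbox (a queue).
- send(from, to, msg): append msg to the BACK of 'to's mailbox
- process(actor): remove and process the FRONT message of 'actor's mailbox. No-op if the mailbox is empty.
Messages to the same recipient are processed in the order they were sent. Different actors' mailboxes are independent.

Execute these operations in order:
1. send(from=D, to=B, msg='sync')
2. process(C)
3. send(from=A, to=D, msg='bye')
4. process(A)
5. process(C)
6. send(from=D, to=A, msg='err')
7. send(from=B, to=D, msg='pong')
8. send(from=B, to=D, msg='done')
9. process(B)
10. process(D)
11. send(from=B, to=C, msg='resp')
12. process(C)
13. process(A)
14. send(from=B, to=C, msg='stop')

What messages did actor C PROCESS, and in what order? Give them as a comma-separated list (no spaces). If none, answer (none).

After 1 (send(from=D, to=B, msg='sync')): A:[] B:[sync] C:[] D:[]
After 2 (process(C)): A:[] B:[sync] C:[] D:[]
After 3 (send(from=A, to=D, msg='bye')): A:[] B:[sync] C:[] D:[bye]
After 4 (process(A)): A:[] B:[sync] C:[] D:[bye]
After 5 (process(C)): A:[] B:[sync] C:[] D:[bye]
After 6 (send(from=D, to=A, msg='err')): A:[err] B:[sync] C:[] D:[bye]
After 7 (send(from=B, to=D, msg='pong')): A:[err] B:[sync] C:[] D:[bye,pong]
After 8 (send(from=B, to=D, msg='done')): A:[err] B:[sync] C:[] D:[bye,pong,done]
After 9 (process(B)): A:[err] B:[] C:[] D:[bye,pong,done]
After 10 (process(D)): A:[err] B:[] C:[] D:[pong,done]
After 11 (send(from=B, to=C, msg='resp')): A:[err] B:[] C:[resp] D:[pong,done]
After 12 (process(C)): A:[err] B:[] C:[] D:[pong,done]
After 13 (process(A)): A:[] B:[] C:[] D:[pong,done]
After 14 (send(from=B, to=C, msg='stop')): A:[] B:[] C:[stop] D:[pong,done]

Answer: resp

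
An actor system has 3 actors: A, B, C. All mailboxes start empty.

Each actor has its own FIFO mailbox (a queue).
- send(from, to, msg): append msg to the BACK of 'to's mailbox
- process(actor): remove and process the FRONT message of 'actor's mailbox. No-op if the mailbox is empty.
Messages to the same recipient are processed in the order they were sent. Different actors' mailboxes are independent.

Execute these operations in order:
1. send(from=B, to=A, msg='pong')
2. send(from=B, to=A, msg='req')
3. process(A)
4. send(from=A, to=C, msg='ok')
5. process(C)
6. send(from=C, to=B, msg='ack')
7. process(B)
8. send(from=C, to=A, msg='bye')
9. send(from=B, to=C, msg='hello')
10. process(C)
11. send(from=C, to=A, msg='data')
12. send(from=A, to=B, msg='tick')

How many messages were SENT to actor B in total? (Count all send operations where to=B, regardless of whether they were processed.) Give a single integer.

Answer: 2

Derivation:
After 1 (send(from=B, to=A, msg='pong')): A:[pong] B:[] C:[]
After 2 (send(from=B, to=A, msg='req')): A:[pong,req] B:[] C:[]
After 3 (process(A)): A:[req] B:[] C:[]
After 4 (send(from=A, to=C, msg='ok')): A:[req] B:[] C:[ok]
After 5 (process(C)): A:[req] B:[] C:[]
After 6 (send(from=C, to=B, msg='ack')): A:[req] B:[ack] C:[]
After 7 (process(B)): A:[req] B:[] C:[]
After 8 (send(from=C, to=A, msg='bye')): A:[req,bye] B:[] C:[]
After 9 (send(from=B, to=C, msg='hello')): A:[req,bye] B:[] C:[hello]
After 10 (process(C)): A:[req,bye] B:[] C:[]
After 11 (send(from=C, to=A, msg='data')): A:[req,bye,data] B:[] C:[]
After 12 (send(from=A, to=B, msg='tick')): A:[req,bye,data] B:[tick] C:[]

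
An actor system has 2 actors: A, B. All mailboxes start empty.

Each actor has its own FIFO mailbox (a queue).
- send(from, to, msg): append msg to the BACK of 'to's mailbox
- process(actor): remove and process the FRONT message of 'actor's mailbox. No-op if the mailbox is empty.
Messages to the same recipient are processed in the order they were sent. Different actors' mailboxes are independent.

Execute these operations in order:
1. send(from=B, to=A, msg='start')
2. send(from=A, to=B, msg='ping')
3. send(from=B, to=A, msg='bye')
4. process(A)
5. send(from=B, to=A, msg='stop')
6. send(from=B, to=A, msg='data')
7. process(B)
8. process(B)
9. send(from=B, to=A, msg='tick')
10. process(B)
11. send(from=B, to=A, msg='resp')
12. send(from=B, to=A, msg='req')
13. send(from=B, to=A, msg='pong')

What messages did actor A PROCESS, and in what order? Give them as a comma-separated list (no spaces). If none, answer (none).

After 1 (send(from=B, to=A, msg='start')): A:[start] B:[]
After 2 (send(from=A, to=B, msg='ping')): A:[start] B:[ping]
After 3 (send(from=B, to=A, msg='bye')): A:[start,bye] B:[ping]
After 4 (process(A)): A:[bye] B:[ping]
After 5 (send(from=B, to=A, msg='stop')): A:[bye,stop] B:[ping]
After 6 (send(from=B, to=A, msg='data')): A:[bye,stop,data] B:[ping]
After 7 (process(B)): A:[bye,stop,data] B:[]
After 8 (process(B)): A:[bye,stop,data] B:[]
After 9 (send(from=B, to=A, msg='tick')): A:[bye,stop,data,tick] B:[]
After 10 (process(B)): A:[bye,stop,data,tick] B:[]
After 11 (send(from=B, to=A, msg='resp')): A:[bye,stop,data,tick,resp] B:[]
After 12 (send(from=B, to=A, msg='req')): A:[bye,stop,data,tick,resp,req] B:[]
After 13 (send(from=B, to=A, msg='pong')): A:[bye,stop,data,tick,resp,req,pong] B:[]

Answer: start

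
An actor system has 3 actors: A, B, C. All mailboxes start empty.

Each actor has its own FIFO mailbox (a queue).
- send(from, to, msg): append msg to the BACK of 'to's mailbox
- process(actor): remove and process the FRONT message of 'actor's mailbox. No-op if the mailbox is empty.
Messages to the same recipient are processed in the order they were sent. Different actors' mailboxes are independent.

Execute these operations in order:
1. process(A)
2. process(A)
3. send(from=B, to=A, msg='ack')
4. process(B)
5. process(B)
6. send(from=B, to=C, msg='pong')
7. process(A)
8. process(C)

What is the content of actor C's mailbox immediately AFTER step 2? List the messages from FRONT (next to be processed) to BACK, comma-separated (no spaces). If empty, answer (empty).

After 1 (process(A)): A:[] B:[] C:[]
After 2 (process(A)): A:[] B:[] C:[]

(empty)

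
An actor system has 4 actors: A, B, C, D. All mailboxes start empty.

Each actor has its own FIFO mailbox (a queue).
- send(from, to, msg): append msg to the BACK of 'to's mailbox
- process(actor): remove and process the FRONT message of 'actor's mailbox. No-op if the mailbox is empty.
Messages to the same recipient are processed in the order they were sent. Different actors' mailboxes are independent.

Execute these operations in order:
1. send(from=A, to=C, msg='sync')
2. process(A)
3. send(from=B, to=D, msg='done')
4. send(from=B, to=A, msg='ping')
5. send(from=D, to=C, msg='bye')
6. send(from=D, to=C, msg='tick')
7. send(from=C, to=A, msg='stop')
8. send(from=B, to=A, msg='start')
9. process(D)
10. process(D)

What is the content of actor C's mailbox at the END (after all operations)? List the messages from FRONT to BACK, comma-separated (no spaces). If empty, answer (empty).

After 1 (send(from=A, to=C, msg='sync')): A:[] B:[] C:[sync] D:[]
After 2 (process(A)): A:[] B:[] C:[sync] D:[]
After 3 (send(from=B, to=D, msg='done')): A:[] B:[] C:[sync] D:[done]
After 4 (send(from=B, to=A, msg='ping')): A:[ping] B:[] C:[sync] D:[done]
After 5 (send(from=D, to=C, msg='bye')): A:[ping] B:[] C:[sync,bye] D:[done]
After 6 (send(from=D, to=C, msg='tick')): A:[ping] B:[] C:[sync,bye,tick] D:[done]
After 7 (send(from=C, to=A, msg='stop')): A:[ping,stop] B:[] C:[sync,bye,tick] D:[done]
After 8 (send(from=B, to=A, msg='start')): A:[ping,stop,start] B:[] C:[sync,bye,tick] D:[done]
After 9 (process(D)): A:[ping,stop,start] B:[] C:[sync,bye,tick] D:[]
After 10 (process(D)): A:[ping,stop,start] B:[] C:[sync,bye,tick] D:[]

Answer: sync,bye,tick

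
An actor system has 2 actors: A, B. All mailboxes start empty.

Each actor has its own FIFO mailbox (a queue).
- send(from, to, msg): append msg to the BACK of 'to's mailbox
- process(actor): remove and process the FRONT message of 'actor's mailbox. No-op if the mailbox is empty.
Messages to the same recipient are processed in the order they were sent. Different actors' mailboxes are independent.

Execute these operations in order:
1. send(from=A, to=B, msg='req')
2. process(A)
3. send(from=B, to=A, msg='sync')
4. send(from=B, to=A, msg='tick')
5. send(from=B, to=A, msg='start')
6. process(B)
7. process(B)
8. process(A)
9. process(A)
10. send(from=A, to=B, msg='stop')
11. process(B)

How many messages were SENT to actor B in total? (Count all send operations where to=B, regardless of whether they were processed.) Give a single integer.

Answer: 2

Derivation:
After 1 (send(from=A, to=B, msg='req')): A:[] B:[req]
After 2 (process(A)): A:[] B:[req]
After 3 (send(from=B, to=A, msg='sync')): A:[sync] B:[req]
After 4 (send(from=B, to=A, msg='tick')): A:[sync,tick] B:[req]
After 5 (send(from=B, to=A, msg='start')): A:[sync,tick,start] B:[req]
After 6 (process(B)): A:[sync,tick,start] B:[]
After 7 (process(B)): A:[sync,tick,start] B:[]
After 8 (process(A)): A:[tick,start] B:[]
After 9 (process(A)): A:[start] B:[]
After 10 (send(from=A, to=B, msg='stop')): A:[start] B:[stop]
After 11 (process(B)): A:[start] B:[]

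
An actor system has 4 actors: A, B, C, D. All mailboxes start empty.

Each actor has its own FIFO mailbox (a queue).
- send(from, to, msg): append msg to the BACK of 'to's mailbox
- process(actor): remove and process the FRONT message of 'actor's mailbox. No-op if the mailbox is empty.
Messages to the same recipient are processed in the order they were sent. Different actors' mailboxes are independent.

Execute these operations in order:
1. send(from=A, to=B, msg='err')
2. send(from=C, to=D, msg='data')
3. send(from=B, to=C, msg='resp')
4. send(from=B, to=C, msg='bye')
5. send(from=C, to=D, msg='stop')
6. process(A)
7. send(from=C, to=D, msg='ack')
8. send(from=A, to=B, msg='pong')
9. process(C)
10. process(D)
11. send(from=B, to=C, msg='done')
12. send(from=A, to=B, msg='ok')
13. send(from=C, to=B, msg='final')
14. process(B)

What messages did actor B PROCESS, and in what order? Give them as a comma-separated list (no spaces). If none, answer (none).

Answer: err

Derivation:
After 1 (send(from=A, to=B, msg='err')): A:[] B:[err] C:[] D:[]
After 2 (send(from=C, to=D, msg='data')): A:[] B:[err] C:[] D:[data]
After 3 (send(from=B, to=C, msg='resp')): A:[] B:[err] C:[resp] D:[data]
After 4 (send(from=B, to=C, msg='bye')): A:[] B:[err] C:[resp,bye] D:[data]
After 5 (send(from=C, to=D, msg='stop')): A:[] B:[err] C:[resp,bye] D:[data,stop]
After 6 (process(A)): A:[] B:[err] C:[resp,bye] D:[data,stop]
After 7 (send(from=C, to=D, msg='ack')): A:[] B:[err] C:[resp,bye] D:[data,stop,ack]
After 8 (send(from=A, to=B, msg='pong')): A:[] B:[err,pong] C:[resp,bye] D:[data,stop,ack]
After 9 (process(C)): A:[] B:[err,pong] C:[bye] D:[data,stop,ack]
After 10 (process(D)): A:[] B:[err,pong] C:[bye] D:[stop,ack]
After 11 (send(from=B, to=C, msg='done')): A:[] B:[err,pong] C:[bye,done] D:[stop,ack]
After 12 (send(from=A, to=B, msg='ok')): A:[] B:[err,pong,ok] C:[bye,done] D:[stop,ack]
After 13 (send(from=C, to=B, msg='final')): A:[] B:[err,pong,ok,final] C:[bye,done] D:[stop,ack]
After 14 (process(B)): A:[] B:[pong,ok,final] C:[bye,done] D:[stop,ack]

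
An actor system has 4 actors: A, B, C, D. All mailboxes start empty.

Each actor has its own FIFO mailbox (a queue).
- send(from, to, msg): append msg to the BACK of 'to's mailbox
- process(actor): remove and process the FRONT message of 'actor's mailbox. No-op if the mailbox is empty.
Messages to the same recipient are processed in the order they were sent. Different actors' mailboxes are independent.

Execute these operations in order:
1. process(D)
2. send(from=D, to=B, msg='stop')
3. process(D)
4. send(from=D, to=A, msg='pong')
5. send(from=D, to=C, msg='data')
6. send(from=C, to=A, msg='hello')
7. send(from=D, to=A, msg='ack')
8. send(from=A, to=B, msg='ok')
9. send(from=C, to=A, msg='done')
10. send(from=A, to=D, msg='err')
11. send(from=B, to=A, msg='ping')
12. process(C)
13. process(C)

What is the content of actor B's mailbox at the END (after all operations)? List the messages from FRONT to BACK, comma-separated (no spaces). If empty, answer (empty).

After 1 (process(D)): A:[] B:[] C:[] D:[]
After 2 (send(from=D, to=B, msg='stop')): A:[] B:[stop] C:[] D:[]
After 3 (process(D)): A:[] B:[stop] C:[] D:[]
After 4 (send(from=D, to=A, msg='pong')): A:[pong] B:[stop] C:[] D:[]
After 5 (send(from=D, to=C, msg='data')): A:[pong] B:[stop] C:[data] D:[]
After 6 (send(from=C, to=A, msg='hello')): A:[pong,hello] B:[stop] C:[data] D:[]
After 7 (send(from=D, to=A, msg='ack')): A:[pong,hello,ack] B:[stop] C:[data] D:[]
After 8 (send(from=A, to=B, msg='ok')): A:[pong,hello,ack] B:[stop,ok] C:[data] D:[]
After 9 (send(from=C, to=A, msg='done')): A:[pong,hello,ack,done] B:[stop,ok] C:[data] D:[]
After 10 (send(from=A, to=D, msg='err')): A:[pong,hello,ack,done] B:[stop,ok] C:[data] D:[err]
After 11 (send(from=B, to=A, msg='ping')): A:[pong,hello,ack,done,ping] B:[stop,ok] C:[data] D:[err]
After 12 (process(C)): A:[pong,hello,ack,done,ping] B:[stop,ok] C:[] D:[err]
After 13 (process(C)): A:[pong,hello,ack,done,ping] B:[stop,ok] C:[] D:[err]

Answer: stop,ok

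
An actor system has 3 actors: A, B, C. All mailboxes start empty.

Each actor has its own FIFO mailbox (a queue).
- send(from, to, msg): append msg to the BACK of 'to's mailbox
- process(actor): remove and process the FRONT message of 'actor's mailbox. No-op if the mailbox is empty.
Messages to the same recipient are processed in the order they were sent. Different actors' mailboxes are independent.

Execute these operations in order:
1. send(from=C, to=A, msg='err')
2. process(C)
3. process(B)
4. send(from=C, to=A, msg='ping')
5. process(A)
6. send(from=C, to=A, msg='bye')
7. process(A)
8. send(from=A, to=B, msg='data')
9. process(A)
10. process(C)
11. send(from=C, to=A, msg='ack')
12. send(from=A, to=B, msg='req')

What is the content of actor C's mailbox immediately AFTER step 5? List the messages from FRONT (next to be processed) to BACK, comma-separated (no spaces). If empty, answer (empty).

After 1 (send(from=C, to=A, msg='err')): A:[err] B:[] C:[]
After 2 (process(C)): A:[err] B:[] C:[]
After 3 (process(B)): A:[err] B:[] C:[]
After 4 (send(from=C, to=A, msg='ping')): A:[err,ping] B:[] C:[]
After 5 (process(A)): A:[ping] B:[] C:[]

(empty)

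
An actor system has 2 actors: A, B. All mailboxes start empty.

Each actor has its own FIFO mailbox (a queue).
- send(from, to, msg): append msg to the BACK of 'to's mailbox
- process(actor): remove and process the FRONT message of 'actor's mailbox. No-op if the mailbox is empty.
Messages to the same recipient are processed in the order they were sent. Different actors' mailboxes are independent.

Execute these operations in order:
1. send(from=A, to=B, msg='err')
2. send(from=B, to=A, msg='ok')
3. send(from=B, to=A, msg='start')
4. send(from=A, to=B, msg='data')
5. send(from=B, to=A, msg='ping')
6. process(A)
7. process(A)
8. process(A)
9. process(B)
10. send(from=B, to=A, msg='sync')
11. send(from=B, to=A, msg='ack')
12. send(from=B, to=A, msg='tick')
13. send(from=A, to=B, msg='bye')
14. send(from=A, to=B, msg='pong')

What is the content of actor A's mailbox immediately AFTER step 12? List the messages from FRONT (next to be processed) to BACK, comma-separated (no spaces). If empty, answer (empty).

After 1 (send(from=A, to=B, msg='err')): A:[] B:[err]
After 2 (send(from=B, to=A, msg='ok')): A:[ok] B:[err]
After 3 (send(from=B, to=A, msg='start')): A:[ok,start] B:[err]
After 4 (send(from=A, to=B, msg='data')): A:[ok,start] B:[err,data]
After 5 (send(from=B, to=A, msg='ping')): A:[ok,start,ping] B:[err,data]
After 6 (process(A)): A:[start,ping] B:[err,data]
After 7 (process(A)): A:[ping] B:[err,data]
After 8 (process(A)): A:[] B:[err,data]
After 9 (process(B)): A:[] B:[data]
After 10 (send(from=B, to=A, msg='sync')): A:[sync] B:[data]
After 11 (send(from=B, to=A, msg='ack')): A:[sync,ack] B:[data]
After 12 (send(from=B, to=A, msg='tick')): A:[sync,ack,tick] B:[data]

sync,ack,tick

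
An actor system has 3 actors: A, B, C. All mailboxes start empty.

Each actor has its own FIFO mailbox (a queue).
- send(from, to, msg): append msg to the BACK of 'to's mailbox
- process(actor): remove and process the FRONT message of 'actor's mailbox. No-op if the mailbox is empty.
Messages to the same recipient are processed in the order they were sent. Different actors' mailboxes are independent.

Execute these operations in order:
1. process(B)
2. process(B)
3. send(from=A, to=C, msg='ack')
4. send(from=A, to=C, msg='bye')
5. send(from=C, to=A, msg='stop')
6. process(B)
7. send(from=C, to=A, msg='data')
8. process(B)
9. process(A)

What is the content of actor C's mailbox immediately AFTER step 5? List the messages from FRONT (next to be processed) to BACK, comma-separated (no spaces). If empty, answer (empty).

After 1 (process(B)): A:[] B:[] C:[]
After 2 (process(B)): A:[] B:[] C:[]
After 3 (send(from=A, to=C, msg='ack')): A:[] B:[] C:[ack]
After 4 (send(from=A, to=C, msg='bye')): A:[] B:[] C:[ack,bye]
After 5 (send(from=C, to=A, msg='stop')): A:[stop] B:[] C:[ack,bye]

ack,bye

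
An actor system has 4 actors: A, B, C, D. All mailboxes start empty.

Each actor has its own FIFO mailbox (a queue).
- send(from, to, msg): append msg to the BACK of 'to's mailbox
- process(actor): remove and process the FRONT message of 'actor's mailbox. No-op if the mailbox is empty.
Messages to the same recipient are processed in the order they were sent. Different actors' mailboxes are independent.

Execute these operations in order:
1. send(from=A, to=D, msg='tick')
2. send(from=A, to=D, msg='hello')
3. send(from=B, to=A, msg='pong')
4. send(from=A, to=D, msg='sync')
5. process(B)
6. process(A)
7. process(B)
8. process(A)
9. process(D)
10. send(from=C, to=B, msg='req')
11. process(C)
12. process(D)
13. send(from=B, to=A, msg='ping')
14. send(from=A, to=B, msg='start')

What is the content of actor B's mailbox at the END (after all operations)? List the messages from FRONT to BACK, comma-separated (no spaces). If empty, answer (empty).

Answer: req,start

Derivation:
After 1 (send(from=A, to=D, msg='tick')): A:[] B:[] C:[] D:[tick]
After 2 (send(from=A, to=D, msg='hello')): A:[] B:[] C:[] D:[tick,hello]
After 3 (send(from=B, to=A, msg='pong')): A:[pong] B:[] C:[] D:[tick,hello]
After 4 (send(from=A, to=D, msg='sync')): A:[pong] B:[] C:[] D:[tick,hello,sync]
After 5 (process(B)): A:[pong] B:[] C:[] D:[tick,hello,sync]
After 6 (process(A)): A:[] B:[] C:[] D:[tick,hello,sync]
After 7 (process(B)): A:[] B:[] C:[] D:[tick,hello,sync]
After 8 (process(A)): A:[] B:[] C:[] D:[tick,hello,sync]
After 9 (process(D)): A:[] B:[] C:[] D:[hello,sync]
After 10 (send(from=C, to=B, msg='req')): A:[] B:[req] C:[] D:[hello,sync]
After 11 (process(C)): A:[] B:[req] C:[] D:[hello,sync]
After 12 (process(D)): A:[] B:[req] C:[] D:[sync]
After 13 (send(from=B, to=A, msg='ping')): A:[ping] B:[req] C:[] D:[sync]
After 14 (send(from=A, to=B, msg='start')): A:[ping] B:[req,start] C:[] D:[sync]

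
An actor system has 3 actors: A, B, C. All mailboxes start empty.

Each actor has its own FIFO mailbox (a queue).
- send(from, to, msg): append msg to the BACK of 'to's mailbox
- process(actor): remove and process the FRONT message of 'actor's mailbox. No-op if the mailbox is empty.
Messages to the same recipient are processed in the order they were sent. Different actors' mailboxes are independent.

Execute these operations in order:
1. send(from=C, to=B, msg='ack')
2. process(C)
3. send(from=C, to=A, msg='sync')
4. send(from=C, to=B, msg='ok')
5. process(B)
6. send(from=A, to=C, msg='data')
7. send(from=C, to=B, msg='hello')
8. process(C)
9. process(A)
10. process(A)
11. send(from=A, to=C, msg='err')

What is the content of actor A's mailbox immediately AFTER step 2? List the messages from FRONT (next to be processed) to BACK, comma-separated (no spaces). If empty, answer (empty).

After 1 (send(from=C, to=B, msg='ack')): A:[] B:[ack] C:[]
After 2 (process(C)): A:[] B:[ack] C:[]

(empty)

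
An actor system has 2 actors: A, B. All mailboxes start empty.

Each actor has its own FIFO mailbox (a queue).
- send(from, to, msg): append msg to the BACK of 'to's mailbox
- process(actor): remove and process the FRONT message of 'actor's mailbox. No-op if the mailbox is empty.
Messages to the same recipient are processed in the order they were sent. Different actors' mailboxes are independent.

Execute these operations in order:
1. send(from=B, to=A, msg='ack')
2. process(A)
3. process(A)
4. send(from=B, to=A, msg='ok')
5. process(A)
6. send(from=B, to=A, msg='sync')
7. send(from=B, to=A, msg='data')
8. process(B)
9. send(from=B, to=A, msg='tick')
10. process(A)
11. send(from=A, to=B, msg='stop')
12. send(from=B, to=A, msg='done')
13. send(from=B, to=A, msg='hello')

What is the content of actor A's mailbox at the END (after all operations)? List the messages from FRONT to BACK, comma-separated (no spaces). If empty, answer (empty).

Answer: data,tick,done,hello

Derivation:
After 1 (send(from=B, to=A, msg='ack')): A:[ack] B:[]
After 2 (process(A)): A:[] B:[]
After 3 (process(A)): A:[] B:[]
After 4 (send(from=B, to=A, msg='ok')): A:[ok] B:[]
After 5 (process(A)): A:[] B:[]
After 6 (send(from=B, to=A, msg='sync')): A:[sync] B:[]
After 7 (send(from=B, to=A, msg='data')): A:[sync,data] B:[]
After 8 (process(B)): A:[sync,data] B:[]
After 9 (send(from=B, to=A, msg='tick')): A:[sync,data,tick] B:[]
After 10 (process(A)): A:[data,tick] B:[]
After 11 (send(from=A, to=B, msg='stop')): A:[data,tick] B:[stop]
After 12 (send(from=B, to=A, msg='done')): A:[data,tick,done] B:[stop]
After 13 (send(from=B, to=A, msg='hello')): A:[data,tick,done,hello] B:[stop]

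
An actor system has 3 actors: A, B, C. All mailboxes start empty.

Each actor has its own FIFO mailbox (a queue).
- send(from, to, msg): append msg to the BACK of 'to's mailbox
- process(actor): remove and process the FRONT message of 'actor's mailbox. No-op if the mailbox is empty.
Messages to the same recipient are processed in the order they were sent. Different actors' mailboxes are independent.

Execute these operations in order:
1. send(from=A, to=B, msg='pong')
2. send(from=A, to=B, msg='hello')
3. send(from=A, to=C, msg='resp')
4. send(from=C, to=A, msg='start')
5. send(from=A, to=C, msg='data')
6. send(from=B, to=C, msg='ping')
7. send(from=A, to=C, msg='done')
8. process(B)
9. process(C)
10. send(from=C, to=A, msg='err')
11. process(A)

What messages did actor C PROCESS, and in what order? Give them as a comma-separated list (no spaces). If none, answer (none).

Answer: resp

Derivation:
After 1 (send(from=A, to=B, msg='pong')): A:[] B:[pong] C:[]
After 2 (send(from=A, to=B, msg='hello')): A:[] B:[pong,hello] C:[]
After 3 (send(from=A, to=C, msg='resp')): A:[] B:[pong,hello] C:[resp]
After 4 (send(from=C, to=A, msg='start')): A:[start] B:[pong,hello] C:[resp]
After 5 (send(from=A, to=C, msg='data')): A:[start] B:[pong,hello] C:[resp,data]
After 6 (send(from=B, to=C, msg='ping')): A:[start] B:[pong,hello] C:[resp,data,ping]
After 7 (send(from=A, to=C, msg='done')): A:[start] B:[pong,hello] C:[resp,data,ping,done]
After 8 (process(B)): A:[start] B:[hello] C:[resp,data,ping,done]
After 9 (process(C)): A:[start] B:[hello] C:[data,ping,done]
After 10 (send(from=C, to=A, msg='err')): A:[start,err] B:[hello] C:[data,ping,done]
After 11 (process(A)): A:[err] B:[hello] C:[data,ping,done]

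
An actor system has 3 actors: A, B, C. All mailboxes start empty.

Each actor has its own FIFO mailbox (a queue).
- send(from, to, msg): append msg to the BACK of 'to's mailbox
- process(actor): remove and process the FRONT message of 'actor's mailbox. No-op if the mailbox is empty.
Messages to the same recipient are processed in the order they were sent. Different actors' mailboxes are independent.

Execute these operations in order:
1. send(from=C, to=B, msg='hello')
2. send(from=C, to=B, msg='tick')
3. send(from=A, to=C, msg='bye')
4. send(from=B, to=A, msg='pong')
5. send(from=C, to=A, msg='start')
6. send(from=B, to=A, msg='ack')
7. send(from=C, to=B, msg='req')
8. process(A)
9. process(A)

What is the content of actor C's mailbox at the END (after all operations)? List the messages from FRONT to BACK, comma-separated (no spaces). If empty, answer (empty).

After 1 (send(from=C, to=B, msg='hello')): A:[] B:[hello] C:[]
After 2 (send(from=C, to=B, msg='tick')): A:[] B:[hello,tick] C:[]
After 3 (send(from=A, to=C, msg='bye')): A:[] B:[hello,tick] C:[bye]
After 4 (send(from=B, to=A, msg='pong')): A:[pong] B:[hello,tick] C:[bye]
After 5 (send(from=C, to=A, msg='start')): A:[pong,start] B:[hello,tick] C:[bye]
After 6 (send(from=B, to=A, msg='ack')): A:[pong,start,ack] B:[hello,tick] C:[bye]
After 7 (send(from=C, to=B, msg='req')): A:[pong,start,ack] B:[hello,tick,req] C:[bye]
After 8 (process(A)): A:[start,ack] B:[hello,tick,req] C:[bye]
After 9 (process(A)): A:[ack] B:[hello,tick,req] C:[bye]

Answer: bye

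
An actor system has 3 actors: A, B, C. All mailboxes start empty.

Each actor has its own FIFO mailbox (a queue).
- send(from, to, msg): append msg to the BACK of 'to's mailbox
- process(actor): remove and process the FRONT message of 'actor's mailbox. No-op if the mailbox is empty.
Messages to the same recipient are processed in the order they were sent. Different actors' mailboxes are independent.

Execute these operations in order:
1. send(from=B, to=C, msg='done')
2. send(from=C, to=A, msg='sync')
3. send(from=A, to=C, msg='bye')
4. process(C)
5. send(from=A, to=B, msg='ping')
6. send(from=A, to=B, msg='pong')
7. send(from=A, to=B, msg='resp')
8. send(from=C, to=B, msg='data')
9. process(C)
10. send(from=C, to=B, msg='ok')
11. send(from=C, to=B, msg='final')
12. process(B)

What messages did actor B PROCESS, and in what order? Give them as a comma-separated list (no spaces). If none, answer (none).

After 1 (send(from=B, to=C, msg='done')): A:[] B:[] C:[done]
After 2 (send(from=C, to=A, msg='sync')): A:[sync] B:[] C:[done]
After 3 (send(from=A, to=C, msg='bye')): A:[sync] B:[] C:[done,bye]
After 4 (process(C)): A:[sync] B:[] C:[bye]
After 5 (send(from=A, to=B, msg='ping')): A:[sync] B:[ping] C:[bye]
After 6 (send(from=A, to=B, msg='pong')): A:[sync] B:[ping,pong] C:[bye]
After 7 (send(from=A, to=B, msg='resp')): A:[sync] B:[ping,pong,resp] C:[bye]
After 8 (send(from=C, to=B, msg='data')): A:[sync] B:[ping,pong,resp,data] C:[bye]
After 9 (process(C)): A:[sync] B:[ping,pong,resp,data] C:[]
After 10 (send(from=C, to=B, msg='ok')): A:[sync] B:[ping,pong,resp,data,ok] C:[]
After 11 (send(from=C, to=B, msg='final')): A:[sync] B:[ping,pong,resp,data,ok,final] C:[]
After 12 (process(B)): A:[sync] B:[pong,resp,data,ok,final] C:[]

Answer: ping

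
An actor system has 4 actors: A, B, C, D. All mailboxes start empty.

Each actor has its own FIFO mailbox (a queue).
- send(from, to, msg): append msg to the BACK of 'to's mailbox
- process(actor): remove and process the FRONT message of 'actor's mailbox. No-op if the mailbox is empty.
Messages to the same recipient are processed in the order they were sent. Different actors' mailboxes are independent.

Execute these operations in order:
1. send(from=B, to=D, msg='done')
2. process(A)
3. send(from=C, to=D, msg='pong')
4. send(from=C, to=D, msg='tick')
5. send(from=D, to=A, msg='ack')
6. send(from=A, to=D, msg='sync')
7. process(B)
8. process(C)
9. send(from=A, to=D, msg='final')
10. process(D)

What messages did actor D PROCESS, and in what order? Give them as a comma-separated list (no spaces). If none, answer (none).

After 1 (send(from=B, to=D, msg='done')): A:[] B:[] C:[] D:[done]
After 2 (process(A)): A:[] B:[] C:[] D:[done]
After 3 (send(from=C, to=D, msg='pong')): A:[] B:[] C:[] D:[done,pong]
After 4 (send(from=C, to=D, msg='tick')): A:[] B:[] C:[] D:[done,pong,tick]
After 5 (send(from=D, to=A, msg='ack')): A:[ack] B:[] C:[] D:[done,pong,tick]
After 6 (send(from=A, to=D, msg='sync')): A:[ack] B:[] C:[] D:[done,pong,tick,sync]
After 7 (process(B)): A:[ack] B:[] C:[] D:[done,pong,tick,sync]
After 8 (process(C)): A:[ack] B:[] C:[] D:[done,pong,tick,sync]
After 9 (send(from=A, to=D, msg='final')): A:[ack] B:[] C:[] D:[done,pong,tick,sync,final]
After 10 (process(D)): A:[ack] B:[] C:[] D:[pong,tick,sync,final]

Answer: done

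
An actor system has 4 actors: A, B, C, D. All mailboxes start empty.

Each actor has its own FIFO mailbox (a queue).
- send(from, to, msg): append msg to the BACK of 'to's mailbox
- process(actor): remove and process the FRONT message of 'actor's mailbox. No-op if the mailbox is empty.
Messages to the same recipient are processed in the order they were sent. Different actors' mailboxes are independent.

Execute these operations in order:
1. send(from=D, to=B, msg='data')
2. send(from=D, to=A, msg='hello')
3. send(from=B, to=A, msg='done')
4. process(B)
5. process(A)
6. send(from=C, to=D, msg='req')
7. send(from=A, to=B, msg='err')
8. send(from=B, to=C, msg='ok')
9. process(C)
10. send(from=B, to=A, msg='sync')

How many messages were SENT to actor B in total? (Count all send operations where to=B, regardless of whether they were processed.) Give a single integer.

After 1 (send(from=D, to=B, msg='data')): A:[] B:[data] C:[] D:[]
After 2 (send(from=D, to=A, msg='hello')): A:[hello] B:[data] C:[] D:[]
After 3 (send(from=B, to=A, msg='done')): A:[hello,done] B:[data] C:[] D:[]
After 4 (process(B)): A:[hello,done] B:[] C:[] D:[]
After 5 (process(A)): A:[done] B:[] C:[] D:[]
After 6 (send(from=C, to=D, msg='req')): A:[done] B:[] C:[] D:[req]
After 7 (send(from=A, to=B, msg='err')): A:[done] B:[err] C:[] D:[req]
After 8 (send(from=B, to=C, msg='ok')): A:[done] B:[err] C:[ok] D:[req]
After 9 (process(C)): A:[done] B:[err] C:[] D:[req]
After 10 (send(from=B, to=A, msg='sync')): A:[done,sync] B:[err] C:[] D:[req]

Answer: 2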